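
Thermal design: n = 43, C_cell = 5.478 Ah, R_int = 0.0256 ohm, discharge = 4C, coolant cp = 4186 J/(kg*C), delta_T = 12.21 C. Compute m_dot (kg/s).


Step 1: I = 4 * 5.478 = 21.912 A
Step 2: Q_cell = I^2 * R = 21.912^2 * 0.0256 = 12.291 W
Step 3: Q_total = 43 * 12.291 = 528.51 W
Step 4: m_dot = Q_total / (cp * dT) = 528.51 / (4186 * 12.21) = 0.01034 kg/s

0.01034 kg/s


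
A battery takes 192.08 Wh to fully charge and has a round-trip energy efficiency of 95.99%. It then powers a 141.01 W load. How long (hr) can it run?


Step 1: E_discharge = eta/100 * E_charge = 95.99/100 * 192.08 = 184.38 Wh
Step 2: t = E_discharge / P = 184.38 / 141.01 = 1.308 hr

1.308 hr


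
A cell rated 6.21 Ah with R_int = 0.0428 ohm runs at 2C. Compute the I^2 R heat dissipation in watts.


Step 1: I = C_rate * capacity = 2 * 6.21 = 12.42 A
Step 2: Q = I^2 * R = 12.42^2 * 0.0428 = 154.26 * 0.0428 = 6.602 W

6.602 W


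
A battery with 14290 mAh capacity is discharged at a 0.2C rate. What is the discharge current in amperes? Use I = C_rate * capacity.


Convert: capacity = 14290 mAh = 14.29 Ah
At 0.2C: I = 0.2 * 14.29 Ah = 2.858 A

2.858 A


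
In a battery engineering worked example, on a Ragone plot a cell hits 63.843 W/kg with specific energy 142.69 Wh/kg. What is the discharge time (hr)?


t = E / P = 142.69 / 63.843 = 2.235 hr

2.235 hr


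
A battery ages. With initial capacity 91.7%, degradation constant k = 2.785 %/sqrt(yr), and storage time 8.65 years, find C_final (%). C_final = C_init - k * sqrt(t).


sqrt(t) = sqrt(8.65) = 2.9411
C_final = 91.7 - 2.785 * 2.9411 = 83.51%

83.51%


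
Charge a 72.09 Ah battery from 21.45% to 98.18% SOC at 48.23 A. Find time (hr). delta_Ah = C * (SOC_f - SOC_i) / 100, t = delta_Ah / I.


delta_Ah = 72.09 * (98.18 - 21.45) / 100 = 55.315 Ah
t = delta_Ah / I = 55.315 / 48.23 = 1.147 hr

1.147 hr


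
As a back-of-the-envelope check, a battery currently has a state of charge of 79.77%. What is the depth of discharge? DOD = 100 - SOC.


Complement of SOC: DOD = 100% - 79.77% = 20.23%

20.23%


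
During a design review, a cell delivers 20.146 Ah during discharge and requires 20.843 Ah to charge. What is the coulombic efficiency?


eta_c = Q_dis / Q_chg * 100 = 20.146 / 20.843 * 100 = 96.66%

96.66%


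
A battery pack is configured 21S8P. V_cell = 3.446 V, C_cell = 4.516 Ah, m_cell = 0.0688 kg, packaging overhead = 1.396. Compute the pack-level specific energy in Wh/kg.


Step 1: V_pack = 21 * 3.446 = 72.366 V
Step 2: C_pack = 8 * 4.516 = 36.128 Ah
Step 3: E_pack = V_pack * C_pack = 72.366 * 36.128 = 2614.4 Wh
Step 4: m_pack = 21 * 8 * 0.0688 * 1.396 = 16.136 kg
Step 5: ED = E_pack / m_pack = 2614.4 / 16.136 = 162.0 Wh/kg

162.0 Wh/kg


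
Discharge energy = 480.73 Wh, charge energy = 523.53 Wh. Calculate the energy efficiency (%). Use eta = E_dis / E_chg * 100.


eta_e = E_dis / E_chg * 100 = 480.73 / 523.53 * 100 = 91.82%

91.82%


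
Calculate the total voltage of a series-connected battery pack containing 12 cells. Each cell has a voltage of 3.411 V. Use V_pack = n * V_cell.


With 12 cells in series at 3.411 V each, V_pack = 40.932 V

40.932 V


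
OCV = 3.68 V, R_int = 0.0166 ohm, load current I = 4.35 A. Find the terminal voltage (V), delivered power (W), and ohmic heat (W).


Step 1: V_terminal = OCV - I*R = 3.68 - 4.35 * 0.0166 = 3.6078 V
Step 2: P_out = V_terminal * I = 3.6078 * 4.35 = 15.69 W
Step 3: Q = I^2 * R = 4.35^2 * 0.0166 = 0.3141 W

V=3.6078 V, P=15.69 W, Q=0.3141 W


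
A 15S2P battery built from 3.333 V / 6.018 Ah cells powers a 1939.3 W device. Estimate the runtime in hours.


Step 1: E_pack = Ns * V_cell * Np * C_cell = 15 * 3.333 * 2 * 6.018 = 601.74 Wh
Step 2: t = E_pack / P = 601.74 / 1939.3 = 0.3103 hr

0.3103 hr


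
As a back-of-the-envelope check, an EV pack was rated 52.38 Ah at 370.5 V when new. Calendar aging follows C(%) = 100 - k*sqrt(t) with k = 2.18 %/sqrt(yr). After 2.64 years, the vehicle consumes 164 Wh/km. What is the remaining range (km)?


Step 1: capacity retention = 100 - 2.18 * sqrt(2.64) = 100 - 2.18 * 1.6248 = 96.458%
Step 2: C_now = 52.38 * 96.458/100 = 50.525 Ah
Step 3: E_pack = V * C_now = 370.5 * 50.525 = 18720 Wh
Step 4: range = E_pack / consumption = 18720 / 164 = 114.1 km

114.1 km


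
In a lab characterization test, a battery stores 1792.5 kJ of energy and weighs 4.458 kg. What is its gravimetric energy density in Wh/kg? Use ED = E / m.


Convert: E = 1792.5 kJ = 497.92 Wh
ED = E / m = 497.92 / 4.458 = 111.7 Wh/kg

111.7 Wh/kg


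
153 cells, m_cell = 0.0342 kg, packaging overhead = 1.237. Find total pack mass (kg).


m_pack = n * m_cell * overhead = 153 * 0.0342 * 1.237 = 6.473 kg

6.473 kg


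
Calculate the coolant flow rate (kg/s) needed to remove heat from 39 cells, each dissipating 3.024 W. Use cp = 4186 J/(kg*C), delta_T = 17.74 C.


Q_total = 39 * 3.024 = 117.94 W
m_dot = Q_total / (cp * dT) = 117.94 / (4186 * 17.74) = 0.001588 kg/s

0.001588 kg/s


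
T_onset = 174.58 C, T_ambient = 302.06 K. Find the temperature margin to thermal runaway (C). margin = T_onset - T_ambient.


Convert: T_ambient = 302.06 K = 28.91 C
margin = 174.58 - 28.91 = 145.67 C

145.67 C


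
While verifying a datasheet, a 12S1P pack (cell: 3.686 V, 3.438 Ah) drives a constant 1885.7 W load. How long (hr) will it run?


Step 1: E_pack = Ns * V_cell * Np * C_cell = 12 * 3.686 * 1 * 3.438 = 152.07 Wh
Step 2: t = E_pack / P = 152.07 / 1885.7 = 0.08064 hr

0.08064 hr


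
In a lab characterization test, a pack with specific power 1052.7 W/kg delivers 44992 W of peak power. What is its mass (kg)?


m = P / SP = 44992 / 1052.7 = 42.74 kg

42.74 kg


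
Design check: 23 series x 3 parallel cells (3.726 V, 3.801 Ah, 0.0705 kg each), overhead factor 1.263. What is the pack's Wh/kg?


Step 1: V_pack = 23 * 3.726 = 85.698 V
Step 2: C_pack = 3 * 3.801 = 11.403 Ah
Step 3: E_pack = V_pack * C_pack = 85.698 * 11.403 = 977.21 Wh
Step 4: m_pack = 23 * 3 * 0.0705 * 1.263 = 6.1439 kg
Step 5: ED = E_pack / m_pack = 977.21 / 6.1439 = 159.1 Wh/kg

159.1 Wh/kg


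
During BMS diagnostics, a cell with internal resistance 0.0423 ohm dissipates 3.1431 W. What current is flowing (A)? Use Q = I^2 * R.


I = sqrt(Q / R) = sqrt(3.1431 / 0.0423) = sqrt(74.305) = 8.620 A

8.620 A


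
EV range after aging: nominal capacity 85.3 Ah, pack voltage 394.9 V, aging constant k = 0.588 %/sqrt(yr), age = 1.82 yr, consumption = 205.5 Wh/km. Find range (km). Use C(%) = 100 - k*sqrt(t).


Step 1: capacity retention = 100 - 0.588 * sqrt(1.82) = 100 - 0.588 * 1.3491 = 99.207%
Step 2: C_now = 85.3 * 99.207/100 = 84.624 Ah
Step 3: E_pack = V * C_now = 394.9 * 84.624 = 33418 Wh
Step 4: range = E_pack / consumption = 33418 / 205.5 = 162.6 km

162.6 km


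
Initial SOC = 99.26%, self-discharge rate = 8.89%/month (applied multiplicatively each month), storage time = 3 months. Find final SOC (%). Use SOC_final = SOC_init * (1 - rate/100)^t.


decay = (1 - 8.89/100)^3 = 0.75631
SOC_final = 99.26 * 0.75631 = 75.07%

75.07%


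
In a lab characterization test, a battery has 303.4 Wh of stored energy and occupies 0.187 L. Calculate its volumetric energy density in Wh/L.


Volumetric ED = 303.4 Wh / 0.187 L = 1622 Wh/L

1622 Wh/L


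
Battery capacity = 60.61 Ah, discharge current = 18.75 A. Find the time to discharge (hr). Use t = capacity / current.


Runtime = 60.61 Ah / 18.75 A = 3.233 hr

3.233 hr


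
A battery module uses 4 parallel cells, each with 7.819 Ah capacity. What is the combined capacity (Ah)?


C_total = 4 * 7.819 = 31.276 Ah

31.276 Ah


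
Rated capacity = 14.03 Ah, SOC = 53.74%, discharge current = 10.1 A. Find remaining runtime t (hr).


Step 1: remaining = SOC/100 * C_total = 53.74/100 * 14.03 = 7.5397 Ah
Step 2: t = remaining / I = 7.5397 / 10.1 = 0.7465 hr

0.7465 hr


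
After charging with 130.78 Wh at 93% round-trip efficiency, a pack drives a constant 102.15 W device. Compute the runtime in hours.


Step 1: E_discharge = eta/100 * E_charge = 93/100 * 130.78 = 121.63 Wh
Step 2: t = E_discharge / P = 121.63 / 102.15 = 1.191 hr

1.191 hr


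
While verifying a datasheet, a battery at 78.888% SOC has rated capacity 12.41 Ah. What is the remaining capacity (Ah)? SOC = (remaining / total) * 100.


remaining = SOC / 100 * total = 78.888 / 100 * 12.41 = 9.790 Ah

9.790 Ah


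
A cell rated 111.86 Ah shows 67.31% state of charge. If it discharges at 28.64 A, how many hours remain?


Step 1: remaining = SOC/100 * C_total = 67.31/100 * 111.86 = 75.293 Ah
Step 2: t = remaining / I = 75.293 / 28.64 = 2.629 hr

2.629 hr


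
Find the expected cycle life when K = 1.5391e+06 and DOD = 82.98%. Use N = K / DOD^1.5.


DOD^1.5 = 755.89
N = K / DOD^1.5 = 1.5391e+06 / 755.89 = 2036

2036 cycles


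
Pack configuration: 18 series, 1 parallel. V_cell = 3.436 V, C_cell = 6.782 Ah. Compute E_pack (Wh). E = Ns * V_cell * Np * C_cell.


E = Ns * Vcell * Np * Ccell = 18 * 3.436 * 1 * 6.782 = 419.5 Wh

419.5 Wh


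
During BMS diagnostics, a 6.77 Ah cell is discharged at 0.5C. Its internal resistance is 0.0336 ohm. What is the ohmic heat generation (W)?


Step 1: I = C_rate * capacity = 0.5 * 6.77 = 3.385 A
Step 2: Q = I^2 * R = 3.385^2 * 0.0336 = 11.458 * 0.0336 = 0.3850 W

0.3850 W


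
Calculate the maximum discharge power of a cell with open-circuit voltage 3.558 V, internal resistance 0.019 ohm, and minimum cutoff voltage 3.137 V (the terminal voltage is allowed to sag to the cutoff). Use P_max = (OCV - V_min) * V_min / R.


dV = OCV - V_min = 0.421 V (so I_max = dV / R)
P_max = dV * V_min / R = 0.421 * 3.137 / 0.019 = 69.51 W

69.51 W


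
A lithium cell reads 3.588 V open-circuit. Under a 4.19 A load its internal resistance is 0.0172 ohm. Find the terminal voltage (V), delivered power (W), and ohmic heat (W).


Step 1: V_terminal = OCV - I*R = 3.588 - 4.19 * 0.0172 = 3.5159 V
Step 2: P_out = V_terminal * I = 3.5159 * 4.19 = 14.73 W
Step 3: Q = I^2 * R = 4.19^2 * 0.0172 = 0.3020 W

V=3.5159 V, P=14.73 W, Q=0.3020 W


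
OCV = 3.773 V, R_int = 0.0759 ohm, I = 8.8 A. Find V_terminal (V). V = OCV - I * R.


IR drop = 8.8 * 0.0759 = 0.66792 V
V = 3.773 - 0.66792 = 3.105 V

3.105 V


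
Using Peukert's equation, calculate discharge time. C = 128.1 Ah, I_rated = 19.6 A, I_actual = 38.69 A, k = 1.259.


t_rated = C / I_rated = 128.1 / 19.6 = 6.5357 hr
(I_rated/I)^k = (0.50659)^1.259 = 0.42478
t = t_rated * (I_rated/I)^k = 6.5357 * 0.42478 = 2.776 hr

2.776 hr


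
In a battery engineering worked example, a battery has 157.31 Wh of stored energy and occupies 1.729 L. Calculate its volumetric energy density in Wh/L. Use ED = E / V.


Volumetric ED = 157.31 Wh / 1.729 L = 90.98 Wh/L

90.98 Wh/L


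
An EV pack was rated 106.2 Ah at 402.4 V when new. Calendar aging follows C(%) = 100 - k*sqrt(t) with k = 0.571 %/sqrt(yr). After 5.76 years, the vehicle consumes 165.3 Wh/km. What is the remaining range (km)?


Step 1: capacity retention = 100 - 0.571 * sqrt(5.76) = 100 - 0.571 * 2.4 = 98.63%
Step 2: C_now = 106.2 * 98.63/100 = 104.75 Ah
Step 3: E_pack = V * C_now = 402.4 * 104.75 = 42151 Wh
Step 4: range = E_pack / consumption = 42151 / 165.3 = 255.0 km

255.0 km


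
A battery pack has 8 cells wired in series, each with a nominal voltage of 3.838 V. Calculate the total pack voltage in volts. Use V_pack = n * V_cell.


Series voltages add: 8 * 3.838 V = 30.704 V

30.704 V


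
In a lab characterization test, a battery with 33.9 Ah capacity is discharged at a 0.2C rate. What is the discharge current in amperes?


At 0.2C: I = 0.2 * 33.9 Ah = 6.78 A

6.78 A


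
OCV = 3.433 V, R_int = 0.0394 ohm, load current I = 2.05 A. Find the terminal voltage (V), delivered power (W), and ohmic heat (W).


Step 1: V_terminal = OCV - I*R = 3.433 - 2.05 * 0.0394 = 3.3522 V
Step 2: P_out = V_terminal * I = 3.3522 * 2.05 = 6.872 W
Step 3: Q = I^2 * R = 2.05^2 * 0.0394 = 0.1656 W

V=3.3522 V, P=6.872 W, Q=0.1656 W


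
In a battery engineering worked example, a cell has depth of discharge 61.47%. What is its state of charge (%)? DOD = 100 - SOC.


SOC = 100 - DOD = 100 - 61.47 = 38.53%

38.53%


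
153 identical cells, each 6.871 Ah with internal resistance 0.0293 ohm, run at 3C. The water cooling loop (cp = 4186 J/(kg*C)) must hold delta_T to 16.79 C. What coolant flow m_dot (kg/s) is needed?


Step 1: I = 3 * 6.871 = 20.613 A
Step 2: Q_cell = I^2 * R = 20.613^2 * 0.0293 = 12.449 W
Step 3: Q_total = 153 * 12.449 = 1904.7 W
Step 4: m_dot = Q_total / (cp * dT) = 1904.7 / (4186 * 16.79) = 0.02710 kg/s

0.02710 kg/s


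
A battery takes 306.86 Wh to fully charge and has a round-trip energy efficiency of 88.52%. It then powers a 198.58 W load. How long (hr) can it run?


Step 1: E_discharge = eta/100 * E_charge = 88.52/100 * 306.86 = 271.63 Wh
Step 2: t = E_discharge / P = 271.63 / 198.58 = 1.368 hr

1.368 hr


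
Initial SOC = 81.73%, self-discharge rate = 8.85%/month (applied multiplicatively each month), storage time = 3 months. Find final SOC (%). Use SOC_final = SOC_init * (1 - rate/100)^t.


decay = (1 - 8.85/100)^3 = 0.7573
SOC_final = 81.73 * 0.7573 = 61.89%

61.89%


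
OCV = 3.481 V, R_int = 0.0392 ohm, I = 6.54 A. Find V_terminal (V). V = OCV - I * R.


IR drop = 6.54 * 0.0392 = 0.25637 V
V = 3.481 - 0.25637 = 3.225 V

3.225 V


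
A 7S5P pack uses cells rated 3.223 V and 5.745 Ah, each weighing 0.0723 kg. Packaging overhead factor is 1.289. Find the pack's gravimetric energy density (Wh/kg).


Step 1: V_pack = 7 * 3.223 = 22.561 V
Step 2: C_pack = 5 * 5.745 = 28.725 Ah
Step 3: E_pack = V_pack * C_pack = 22.561 * 28.725 = 648.06 Wh
Step 4: m_pack = 7 * 5 * 0.0723 * 1.289 = 3.2618 kg
Step 5: ED = E_pack / m_pack = 648.06 / 3.2618 = 198.7 Wh/kg

198.7 Wh/kg


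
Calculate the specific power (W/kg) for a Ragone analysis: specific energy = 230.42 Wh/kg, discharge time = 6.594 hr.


Specific power = 230.42 Wh/kg / 6.594 hr = 34.94 W/kg

34.94 W/kg


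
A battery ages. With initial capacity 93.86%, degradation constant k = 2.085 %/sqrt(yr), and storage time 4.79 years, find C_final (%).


Step 1: sqrt(4.79 yr) = 2.1886
Step 2: drop = 2.085 * 2.1886 = 4.5632
Step 3: C_final = 93.86 - 4.5632 = 89.30%

89.30%


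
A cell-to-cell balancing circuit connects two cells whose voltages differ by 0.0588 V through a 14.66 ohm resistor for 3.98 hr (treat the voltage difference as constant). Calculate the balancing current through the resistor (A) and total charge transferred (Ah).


First, Ohm's law: I_bal = 0.0588 V / 14.66 ohm = 0.0040109 A
Then Q = I * t = 0.0040109 A * 3.98 hr = 0.01596 Ah

I=0.0040109 A, Q=0.01596 Ah


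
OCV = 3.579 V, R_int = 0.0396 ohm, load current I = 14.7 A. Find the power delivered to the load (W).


Step 1: V_terminal = OCV - I*R = 3.579 - 14.7 * 0.0396 = 2.9969 V
Step 2: P_out = V_terminal * I = 2.9969 * 14.7 = 44.05 W

44.05 W


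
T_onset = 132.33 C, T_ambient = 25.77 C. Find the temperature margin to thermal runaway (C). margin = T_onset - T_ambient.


Safety margin = 132.33 C - 25.77 C = 106.56 C

106.56 C


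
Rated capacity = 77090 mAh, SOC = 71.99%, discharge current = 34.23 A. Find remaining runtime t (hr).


Convert: C_total = 77090 mAh = 77.09 Ah
Step 1: remaining = SOC/100 * C_total = 71.99/100 * 77.09 = 55.497 Ah
Step 2: t = remaining / I = 55.497 / 34.23 = 1.621 hr

1.621 hr


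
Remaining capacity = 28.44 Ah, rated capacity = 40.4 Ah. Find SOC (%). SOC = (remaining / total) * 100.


SOC% = 28.44 / 40.4 * 100 = 70.40%

70.40%


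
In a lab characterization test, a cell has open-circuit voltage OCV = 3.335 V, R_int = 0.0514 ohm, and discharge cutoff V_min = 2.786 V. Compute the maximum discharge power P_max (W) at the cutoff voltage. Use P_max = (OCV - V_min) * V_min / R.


P_max = (OCV - V_min) * V_min / R = (3.335 - 2.786) * 2.786 / 0.0514 = 0.549 * 2.786 / 0.0514 = 29.76 W

29.76 W


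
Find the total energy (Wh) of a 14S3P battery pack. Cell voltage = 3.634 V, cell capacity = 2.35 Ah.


E = Ns * Vcell * Np * Ccell = 14 * 3.634 * 3 * 2.35 = 358.7 Wh

358.7 Wh


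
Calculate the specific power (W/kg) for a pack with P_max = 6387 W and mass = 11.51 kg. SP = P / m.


SP = P / m = 6387 / 11.51 = 554.9 W/kg

554.9 W/kg


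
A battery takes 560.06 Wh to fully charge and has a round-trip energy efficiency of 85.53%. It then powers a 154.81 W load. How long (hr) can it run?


Step 1: E_discharge = eta/100 * E_charge = 85.53/100 * 560.06 = 479.02 Wh
Step 2: t = E_discharge / P = 479.02 / 154.81 = 3.094 hr

3.094 hr


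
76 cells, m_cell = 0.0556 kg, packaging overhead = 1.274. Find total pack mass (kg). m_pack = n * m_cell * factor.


m_pack = n * m_cell * overhead = 76 * 0.0556 * 1.274 = 5.383 kg

5.383 kg


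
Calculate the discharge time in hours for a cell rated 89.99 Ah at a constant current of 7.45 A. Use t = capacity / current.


t = capacity / current = 89.99 / 7.45 = 12.08 hr

12.08 hr


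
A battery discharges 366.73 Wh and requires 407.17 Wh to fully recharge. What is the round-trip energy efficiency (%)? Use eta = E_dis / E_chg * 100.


eta_e = E_dis / E_chg * 100 = 366.73 / 407.17 * 100 = 90.07%

90.07%


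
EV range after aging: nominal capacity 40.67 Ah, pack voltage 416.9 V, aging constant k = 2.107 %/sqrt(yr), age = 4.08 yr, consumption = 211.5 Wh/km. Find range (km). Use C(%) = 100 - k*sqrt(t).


Step 1: capacity retention = 100 - 2.107 * sqrt(4.08) = 100 - 2.107 * 2.0199 = 95.744%
Step 2: C_now = 40.67 * 95.744/100 = 38.939 Ah
Step 3: E_pack = V * C_now = 416.9 * 38.939 = 16234 Wh
Step 4: range = E_pack / consumption = 16234 / 211.5 = 76.76 km

76.76 km


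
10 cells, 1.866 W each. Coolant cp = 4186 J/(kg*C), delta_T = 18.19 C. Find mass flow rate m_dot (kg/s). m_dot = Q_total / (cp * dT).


Q_total = 10 * 1.866 = 18.66 W
m_dot = Q_total / (cp * dT) = 18.66 / (4186 * 18.19) = 2.451e-04 kg/s

2.451e-04 kg/s


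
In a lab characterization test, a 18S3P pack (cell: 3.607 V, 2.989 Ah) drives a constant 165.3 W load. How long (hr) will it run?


Step 1: E_pack = Ns * V_cell * Np * C_cell = 18 * 3.607 * 3 * 2.989 = 582.19 Wh
Step 2: t = E_pack / P = 582.19 / 165.3 = 3.522 hr

3.522 hr


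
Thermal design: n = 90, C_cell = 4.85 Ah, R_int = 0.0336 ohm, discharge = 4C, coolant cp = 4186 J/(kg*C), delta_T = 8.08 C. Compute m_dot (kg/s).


Step 1: I = 4 * 4.85 = 19.4 A
Step 2: Q_cell = I^2 * R = 19.4^2 * 0.0336 = 12.646 W
Step 3: Q_total = 90 * 12.646 = 1138.1 W
Step 4: m_dot = Q_total / (cp * dT) = 1138.1 / (4186 * 8.08) = 0.03365 kg/s

0.03365 kg/s


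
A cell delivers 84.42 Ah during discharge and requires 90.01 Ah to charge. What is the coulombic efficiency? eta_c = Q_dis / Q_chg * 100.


Coulombic efficiency = 84.42/90.01 * 100% = 93.79%

93.79%


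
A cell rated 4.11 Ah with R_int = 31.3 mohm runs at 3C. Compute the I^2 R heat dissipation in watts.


Convert: R = 31.3 mohm = 0.0313 ohm
Step 1: I = C_rate * capacity = 3 * 4.11 = 12.33 A
Step 2: Q = I^2 * R = 12.33^2 * 0.0313 = 152.03 * 0.0313 = 4.759 W

4.759 W


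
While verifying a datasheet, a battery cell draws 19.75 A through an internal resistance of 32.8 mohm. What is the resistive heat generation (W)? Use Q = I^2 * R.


Convert: R = 32.8 mohm = 0.0328 ohm
I^2 = 390.06
Q = 390.06 * 0.0328 = 12.79 W

12.79 W


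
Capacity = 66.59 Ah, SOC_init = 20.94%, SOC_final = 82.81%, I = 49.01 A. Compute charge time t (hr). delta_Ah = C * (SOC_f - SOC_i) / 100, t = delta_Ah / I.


delta_Ah = 66.59 * (82.81 - 20.94) / 100 = 41.199 Ah
t = delta_Ah / I = 41.199 / 49.01 = 0.8406 hr

0.8406 hr


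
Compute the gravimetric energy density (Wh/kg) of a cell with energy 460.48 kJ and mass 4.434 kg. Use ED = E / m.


Convert: E = 460.48 kJ = 127.91 Wh
ED = E / m = 127.91 / 4.434 = 28.85 Wh/kg

28.85 Wh/kg


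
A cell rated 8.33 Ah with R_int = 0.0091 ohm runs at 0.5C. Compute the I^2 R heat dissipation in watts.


Step 1: I = C_rate * capacity = 0.5 * 8.33 = 4.165 A
Step 2: Q = I^2 * R = 4.165^2 * 0.0091 = 17.347 * 0.0091 = 0.1579 W

0.1579 W


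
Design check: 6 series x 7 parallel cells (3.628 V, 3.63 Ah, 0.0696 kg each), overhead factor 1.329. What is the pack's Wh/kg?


Step 1: V_pack = 6 * 3.628 = 21.768 V
Step 2: C_pack = 7 * 3.63 = 25.41 Ah
Step 3: E_pack = V_pack * C_pack = 21.768 * 25.41 = 553.12 Wh
Step 4: m_pack = 6 * 7 * 0.0696 * 1.329 = 3.8849 kg
Step 5: ED = E_pack / m_pack = 553.12 / 3.8849 = 142.4 Wh/kg

142.4 Wh/kg


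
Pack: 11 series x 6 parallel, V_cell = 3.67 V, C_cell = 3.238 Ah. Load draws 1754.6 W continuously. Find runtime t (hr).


Step 1: E_pack = Ns * V_cell * Np * C_cell = 11 * 3.67 * 6 * 3.238 = 784.31 Wh
Step 2: t = E_pack / P = 784.31 / 1754.6 = 0.4470 hr

0.4470 hr


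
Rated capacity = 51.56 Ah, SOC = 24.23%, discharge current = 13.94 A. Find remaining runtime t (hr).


Step 1: remaining = SOC/100 * C_total = 24.23/100 * 51.56 = 12.493 Ah
Step 2: t = remaining / I = 12.493 / 13.94 = 0.8962 hr

0.8962 hr


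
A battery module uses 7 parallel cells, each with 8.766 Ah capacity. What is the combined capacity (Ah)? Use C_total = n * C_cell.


Parallel capacities add: 7 * 8.766 Ah = 61.362 Ah

61.362 Ah


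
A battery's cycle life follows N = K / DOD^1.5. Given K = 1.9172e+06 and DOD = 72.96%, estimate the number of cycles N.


DOD^1.5 = 623.2
N = K / DOD^1.5 = 1.9172e+06 / 623.2 = 3076

3076 cycles


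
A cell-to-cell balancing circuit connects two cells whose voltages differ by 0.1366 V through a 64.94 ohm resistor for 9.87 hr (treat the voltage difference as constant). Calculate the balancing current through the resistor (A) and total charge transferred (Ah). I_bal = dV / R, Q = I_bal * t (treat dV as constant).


I_bal = dV / R = 0.1366 / 64.94 = 0.0021035 A
Q = I_bal * t = 0.0021035 * 9.87 = 0.02076 Ah

I=0.0021035 A, Q=0.02076 Ah


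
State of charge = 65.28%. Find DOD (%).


Complement of SOC: DOD = 100% - 65.28% = 34.72%

34.72%


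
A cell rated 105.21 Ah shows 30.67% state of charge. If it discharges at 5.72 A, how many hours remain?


Step 1: remaining = SOC/100 * C_total = 30.67/100 * 105.21 = 32.268 Ah
Step 2: t = remaining / I = 32.268 / 5.72 = 5.641 hr

5.641 hr


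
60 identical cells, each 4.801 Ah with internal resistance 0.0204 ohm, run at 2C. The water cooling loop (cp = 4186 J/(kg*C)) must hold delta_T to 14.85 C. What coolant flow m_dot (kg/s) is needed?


Step 1: I = 2 * 4.801 = 9.602 A
Step 2: Q_cell = I^2 * R = 9.602^2 * 0.0204 = 1.8808 W
Step 3: Q_total = 60 * 1.8808 = 112.85 W
Step 4: m_dot = Q_total / (cp * dT) = 112.85 / (4186 * 14.85) = 0.001815 kg/s

0.001815 kg/s


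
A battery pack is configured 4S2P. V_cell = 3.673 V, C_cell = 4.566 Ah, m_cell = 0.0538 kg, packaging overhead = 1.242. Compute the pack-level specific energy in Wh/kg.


Step 1: V_pack = 4 * 3.673 = 14.692 V
Step 2: C_pack = 2 * 4.566 = 9.132 Ah
Step 3: E_pack = V_pack * C_pack = 14.692 * 9.132 = 134.17 Wh
Step 4: m_pack = 4 * 2 * 0.0538 * 1.242 = 0.53456 kg
Step 5: ED = E_pack / m_pack = 134.17 / 0.53456 = 251.0 Wh/kg

251.0 Wh/kg


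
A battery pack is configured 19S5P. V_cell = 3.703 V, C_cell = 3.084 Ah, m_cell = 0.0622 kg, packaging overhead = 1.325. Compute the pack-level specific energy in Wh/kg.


Step 1: V_pack = 19 * 3.703 = 70.357 V
Step 2: C_pack = 5 * 3.084 = 15.42 Ah
Step 3: E_pack = V_pack * C_pack = 70.357 * 15.42 = 1084.9 Wh
Step 4: m_pack = 19 * 5 * 0.0622 * 1.325 = 7.8294 kg
Step 5: ED = E_pack / m_pack = 1084.9 / 7.8294 = 138.6 Wh/kg

138.6 Wh/kg


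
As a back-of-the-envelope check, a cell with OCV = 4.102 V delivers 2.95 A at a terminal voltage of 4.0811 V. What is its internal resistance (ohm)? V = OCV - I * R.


R = (OCV - V) / I = (4.102 - 4.0811) / 2.95 = 0.007085 ohm

0.007085 ohm


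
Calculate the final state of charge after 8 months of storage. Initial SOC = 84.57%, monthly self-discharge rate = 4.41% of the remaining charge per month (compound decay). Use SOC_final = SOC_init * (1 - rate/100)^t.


Monthly retention factor = 1 - 4.41/100 = 0.9559
Over 8 months: factor^8 = 0.69711
SOC_final = 84.57 * 0.69711 = 58.95%

58.95%


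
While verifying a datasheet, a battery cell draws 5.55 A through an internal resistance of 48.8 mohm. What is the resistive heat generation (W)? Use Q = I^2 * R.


Convert: R = 48.8 mohm = 0.0488 ohm
I^2 = 30.803
Q = 30.803 * 0.0488 = 1.503 W

1.503 W


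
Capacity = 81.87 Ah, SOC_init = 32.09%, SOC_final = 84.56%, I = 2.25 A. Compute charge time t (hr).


Step 1: dSOC = 84.56% - 32.09% = 52.47%
Step 2: delta_Ah = 81.87 * 52.47 / 100 = 42.957 Ah
Step 3: t = 42.957 / 2.25 = 19.09 hr

19.09 hr


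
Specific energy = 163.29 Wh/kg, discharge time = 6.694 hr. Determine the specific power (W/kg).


Specific power = 163.29 Wh/kg / 6.694 hr = 24.39 W/kg

24.39 W/kg


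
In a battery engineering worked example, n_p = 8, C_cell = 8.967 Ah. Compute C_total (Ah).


Parallel capacities add: 8 * 8.967 Ah = 71.736 Ah

71.736 Ah


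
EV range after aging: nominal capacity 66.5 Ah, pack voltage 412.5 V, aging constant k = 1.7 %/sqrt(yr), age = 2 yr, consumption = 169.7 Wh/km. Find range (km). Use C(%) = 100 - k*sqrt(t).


Step 1: capacity retention = 100 - 1.7 * sqrt(2) = 100 - 1.7 * 1.4142 = 97.596%
Step 2: C_now = 66.5 * 97.596/100 = 64.901 Ah
Step 3: E_pack = V * C_now = 412.5 * 64.901 = 26772 Wh
Step 4: range = E_pack / consumption = 26772 / 169.7 = 157.8 km

157.8 km


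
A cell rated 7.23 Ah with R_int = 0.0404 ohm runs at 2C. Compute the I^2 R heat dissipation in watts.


Step 1: I = C_rate * capacity = 2 * 7.23 = 14.46 A
Step 2: Q = I^2 * R = 14.46^2 * 0.0404 = 209.09 * 0.0404 = 8.447 W

8.447 W


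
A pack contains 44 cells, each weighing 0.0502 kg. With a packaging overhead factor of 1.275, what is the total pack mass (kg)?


Cell mass sum = 44 * 0.0502 = 2.2088 kg
With overhead 1.275: m_pack = 2.2088 * 1.275 = 2.816 kg

2.816 kg


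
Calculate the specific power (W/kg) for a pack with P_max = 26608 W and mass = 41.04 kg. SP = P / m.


Specific power = 26608 W / 41.04 kg = 648.3 W/kg

648.3 W/kg


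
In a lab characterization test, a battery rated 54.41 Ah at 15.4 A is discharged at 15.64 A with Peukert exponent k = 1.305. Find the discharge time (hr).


t_rated = C / I_rated = 54.41 / 15.4 = 3.5331 hr
(I_rated/I)^k = (0.98465)^1.305 = 0.98002
t = t_rated * (I_rated/I)^k = 3.5331 * 0.98002 = 3.463 hr

3.463 hr


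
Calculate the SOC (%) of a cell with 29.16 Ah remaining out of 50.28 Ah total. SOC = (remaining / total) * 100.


SOC% = 29.16 / 50.28 * 100 = 58.00%

58.00%


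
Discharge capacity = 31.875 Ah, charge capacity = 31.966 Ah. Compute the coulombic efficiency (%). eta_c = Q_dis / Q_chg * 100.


Coulombic efficiency = 31.875/31.966 * 100% = 99.72%

99.72%


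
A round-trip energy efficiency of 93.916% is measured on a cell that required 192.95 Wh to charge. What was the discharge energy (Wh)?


E_dis = eta/100 * E_chg = 93.916/100 * 192.95 = 181.2 Wh

181.2 Wh


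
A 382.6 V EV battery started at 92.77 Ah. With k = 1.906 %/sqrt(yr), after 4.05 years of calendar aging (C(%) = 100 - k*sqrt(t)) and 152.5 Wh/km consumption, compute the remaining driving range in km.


Step 1: capacity retention = 100 - 1.906 * sqrt(4.05) = 100 - 1.906 * 2.0125 = 96.164%
Step 2: C_now = 92.77 * 96.164/100 = 89.211 Ah
Step 3: E_pack = V * C_now = 382.6 * 89.211 = 34132 Wh
Step 4: range = E_pack / consumption = 34132 / 152.5 = 223.8 km

223.8 km


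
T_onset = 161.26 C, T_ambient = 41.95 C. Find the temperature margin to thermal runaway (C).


margin = T_onset - T_ambient = 161.26 - 41.95 = 119.31 C

119.31 C


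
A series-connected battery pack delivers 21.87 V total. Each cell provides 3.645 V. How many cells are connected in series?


n = V_pack / V_cell = 21.87 / 3.645 = 6

6


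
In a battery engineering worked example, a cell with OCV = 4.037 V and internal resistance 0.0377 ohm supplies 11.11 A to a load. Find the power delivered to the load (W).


Step 1: V_terminal = OCV - I*R = 4.037 - 11.11 * 0.0377 = 3.6182 V
Step 2: P_out = V_terminal * I = 3.6182 * 11.11 = 40.20 W

40.20 W


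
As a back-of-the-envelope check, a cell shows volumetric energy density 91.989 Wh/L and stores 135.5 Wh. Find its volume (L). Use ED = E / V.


V = E / ED = 135.5 / 91.989 = 1.473 L

1.473 L


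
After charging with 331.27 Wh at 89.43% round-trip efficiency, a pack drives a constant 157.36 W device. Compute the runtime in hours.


Step 1: E_discharge = eta/100 * E_charge = 89.43/100 * 331.27 = 296.25 Wh
Step 2: t = E_discharge / P = 296.25 / 157.36 = 1.883 hr

1.883 hr


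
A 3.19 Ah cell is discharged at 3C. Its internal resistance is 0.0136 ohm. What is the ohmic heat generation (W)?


Step 1: I = C_rate * capacity = 3 * 3.19 = 9.57 A
Step 2: Q = I^2 * R = 9.57^2 * 0.0136 = 91.585 * 0.0136 = 1.246 W

1.246 W


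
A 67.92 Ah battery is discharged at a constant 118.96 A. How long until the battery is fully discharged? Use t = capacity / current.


t = capacity / current = 67.92 / 118.96 = 0.5709 hr

0.5709 hr


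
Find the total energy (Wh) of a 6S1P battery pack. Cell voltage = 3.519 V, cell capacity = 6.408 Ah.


E = Ns * Vcell * Np * Ccell = 6 * 3.519 * 1 * 6.408 = 135.3 Wh

135.3 Wh


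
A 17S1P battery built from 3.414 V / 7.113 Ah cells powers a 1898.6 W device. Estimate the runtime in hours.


Step 1: E_pack = Ns * V_cell * Np * C_cell = 17 * 3.414 * 1 * 7.113 = 412.82 Wh
Step 2: t = E_pack / P = 412.82 / 1898.6 = 0.2174 hr

0.2174 hr


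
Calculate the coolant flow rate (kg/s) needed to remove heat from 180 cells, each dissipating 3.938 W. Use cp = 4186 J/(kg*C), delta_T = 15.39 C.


Step 1: Total heat Q = 180 * 3.938 W = 708.84 W
Step 2: denom = cp * dT = 4186 * 15.39 = 64423
Step 3: m_dot = 708.84 / 64423 = 0.01100 kg/s

0.01100 kg/s


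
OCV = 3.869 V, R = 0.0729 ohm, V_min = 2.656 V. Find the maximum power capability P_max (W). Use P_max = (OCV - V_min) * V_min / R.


P_max = (OCV - V_min) * V_min / R = (3.869 - 2.656) * 2.656 / 0.0729 = 1.213 * 2.656 / 0.0729 = 44.19 W

44.19 W


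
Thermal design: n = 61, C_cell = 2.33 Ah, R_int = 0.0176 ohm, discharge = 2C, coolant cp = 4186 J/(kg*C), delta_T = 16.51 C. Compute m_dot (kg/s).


Step 1: I = 2 * 2.33 = 4.66 A
Step 2: Q_cell = I^2 * R = 4.66^2 * 0.0176 = 0.38219 W
Step 3: Q_total = 61 * 0.38219 = 23.314 W
Step 4: m_dot = Q_total / (cp * dT) = 23.314 / (4186 * 16.51) = 3.373e-04 kg/s

3.373e-04 kg/s


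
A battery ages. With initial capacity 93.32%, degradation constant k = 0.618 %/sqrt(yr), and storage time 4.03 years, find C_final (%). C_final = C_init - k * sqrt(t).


Step 1: sqrt(4.03 yr) = 2.0075
Step 2: drop = 0.618 * 2.0075 = 1.2406
Step 3: C_final = 93.32 - 1.2406 = 92.08%

92.08%


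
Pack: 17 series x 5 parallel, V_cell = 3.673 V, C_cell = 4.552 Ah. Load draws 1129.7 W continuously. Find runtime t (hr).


Step 1: E_pack = Ns * V_cell * Np * C_cell = 17 * 3.673 * 5 * 4.552 = 1421.2 Wh
Step 2: t = E_pack / P = 1421.2 / 1129.7 = 1.258 hr

1.258 hr


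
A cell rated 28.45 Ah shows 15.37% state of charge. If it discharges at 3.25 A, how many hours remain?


Step 1: remaining = SOC/100 * C_total = 15.37/100 * 28.45 = 4.3728 Ah
Step 2: t = remaining / I = 4.3728 / 3.25 = 1.345 hr

1.345 hr


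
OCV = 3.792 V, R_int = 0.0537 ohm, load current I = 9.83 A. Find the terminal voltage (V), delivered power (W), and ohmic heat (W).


Step 1: V_terminal = OCV - I*R = 3.792 - 9.83 * 0.0537 = 3.2641 V
Step 2: P_out = V_terminal * I = 3.2641 * 9.83 = 32.09 W
Step 3: Q = I^2 * R = 9.83^2 * 0.0537 = 5.189 W

V=3.2641 V, P=32.09 W, Q=5.189 W


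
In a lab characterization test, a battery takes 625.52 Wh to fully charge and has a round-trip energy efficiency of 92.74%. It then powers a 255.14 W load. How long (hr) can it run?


Step 1: E_discharge = eta/100 * E_charge = 92.74/100 * 625.52 = 580.11 Wh
Step 2: t = E_discharge / P = 580.11 / 255.14 = 2.274 hr

2.274 hr


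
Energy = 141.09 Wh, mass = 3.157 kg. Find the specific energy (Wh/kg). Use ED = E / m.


ED = E / m = 141.09 / 3.157 = 44.69 Wh/kg

44.69 Wh/kg


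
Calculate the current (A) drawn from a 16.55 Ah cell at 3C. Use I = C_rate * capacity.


I = C_rate * capacity = 3 * 16.55 = 49.65 A

49.65 A


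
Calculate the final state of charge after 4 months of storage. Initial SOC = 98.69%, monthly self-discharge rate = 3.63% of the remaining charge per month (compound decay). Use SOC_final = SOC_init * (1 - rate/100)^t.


Monthly retention factor = 1 - 3.63/100 = 0.9637
Over 4 months: factor^4 = 0.86252
SOC_final = 98.69 * 0.86252 = 85.12%

85.12%


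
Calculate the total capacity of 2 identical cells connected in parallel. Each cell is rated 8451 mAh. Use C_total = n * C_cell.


Convert: C_cell = 8451 mAh = 8.451 Ah
C_total = 2 * 8.451 = 16.902 Ah

16.902 Ah


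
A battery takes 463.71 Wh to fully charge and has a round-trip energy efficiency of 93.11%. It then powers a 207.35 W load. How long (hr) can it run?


Step 1: E_discharge = eta/100 * E_charge = 93.11/100 * 463.71 = 431.76 Wh
Step 2: t = E_discharge / P = 431.76 / 207.35 = 2.082 hr

2.082 hr


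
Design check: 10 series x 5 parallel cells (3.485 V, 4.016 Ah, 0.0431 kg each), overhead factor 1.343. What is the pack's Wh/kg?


Step 1: V_pack = 10 * 3.485 = 34.85 V
Step 2: C_pack = 5 * 4.016 = 20.08 Ah
Step 3: E_pack = V_pack * C_pack = 34.85 * 20.08 = 699.79 Wh
Step 4: m_pack = 10 * 5 * 0.0431 * 1.343 = 2.8942 kg
Step 5: ED = E_pack / m_pack = 699.79 / 2.8942 = 241.8 Wh/kg

241.8 Wh/kg


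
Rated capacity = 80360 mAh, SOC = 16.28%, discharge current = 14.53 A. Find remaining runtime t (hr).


Convert: C_total = 80360 mAh = 80.36 Ah
Step 1: remaining = SOC/100 * C_total = 16.28/100 * 80.36 = 13.083 Ah
Step 2: t = remaining / I = 13.083 / 14.53 = 0.9004 hr

0.9004 hr


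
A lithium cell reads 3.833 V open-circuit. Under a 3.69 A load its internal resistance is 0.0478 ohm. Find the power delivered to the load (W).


Step 1: V_terminal = OCV - I*R = 3.833 - 3.69 * 0.0478 = 3.6566 V
Step 2: P_out = V_terminal * I = 3.6566 * 3.69 = 13.49 W

13.49 W


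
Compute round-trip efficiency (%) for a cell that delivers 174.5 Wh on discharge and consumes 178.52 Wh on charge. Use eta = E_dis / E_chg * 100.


eta_e = E_dis / E_chg * 100 = 174.5 / 178.52 * 100 = 97.75%

97.75%


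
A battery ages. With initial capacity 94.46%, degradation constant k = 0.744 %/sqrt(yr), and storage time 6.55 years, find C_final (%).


sqrt(t) = sqrt(6.55) = 2.5593
C_final = 94.46 - 0.744 * 2.5593 = 92.56%

92.56%


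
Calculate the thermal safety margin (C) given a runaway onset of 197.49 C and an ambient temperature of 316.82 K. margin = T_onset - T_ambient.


Convert: T_ambient = 316.82 K = 43.67 C
margin = 197.49 - 43.67 = 153.82 C

153.82 C


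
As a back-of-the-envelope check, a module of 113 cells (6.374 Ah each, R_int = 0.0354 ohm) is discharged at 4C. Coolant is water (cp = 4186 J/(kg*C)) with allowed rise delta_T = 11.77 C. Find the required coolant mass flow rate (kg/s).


Step 1: I = 4 * 6.374 = 25.496 A
Step 2: Q_cell = I^2 * R = 25.496^2 * 0.0354 = 23.012 W
Step 3: Q_total = 113 * 23.012 = 2600.4 W
Step 4: m_dot = Q_total / (cp * dT) = 2600.4 / (4186 * 11.77) = 0.05278 kg/s

0.05278 kg/s


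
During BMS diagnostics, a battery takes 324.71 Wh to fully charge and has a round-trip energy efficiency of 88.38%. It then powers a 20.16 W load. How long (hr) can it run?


Step 1: E_discharge = eta/100 * E_charge = 88.38/100 * 324.71 = 286.98 Wh
Step 2: t = E_discharge / P = 286.98 / 20.16 = 14.24 hr

14.24 hr


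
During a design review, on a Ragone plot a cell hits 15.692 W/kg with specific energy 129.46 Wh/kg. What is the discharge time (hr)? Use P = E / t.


t = E / P = 129.46 / 15.692 = 8.250 hr

8.250 hr


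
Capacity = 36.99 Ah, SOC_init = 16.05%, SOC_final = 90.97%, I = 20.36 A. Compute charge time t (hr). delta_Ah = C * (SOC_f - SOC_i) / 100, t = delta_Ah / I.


delta_Ah = 36.99 * (90.97 - 16.05) / 100 = 27.713 Ah
t = delta_Ah / I = 27.713 / 20.36 = 1.361 hr

1.361 hr


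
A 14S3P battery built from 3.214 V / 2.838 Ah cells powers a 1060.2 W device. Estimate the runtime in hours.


Step 1: E_pack = Ns * V_cell * Np * C_cell = 14 * 3.214 * 3 * 2.838 = 383.1 Wh
Step 2: t = E_pack / P = 383.1 / 1060.2 = 0.3613 hr

0.3613 hr


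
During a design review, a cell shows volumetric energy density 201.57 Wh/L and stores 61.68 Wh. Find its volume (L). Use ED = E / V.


V = E / ED = 61.68 / 201.57 = 0.3060 L

0.3060 L


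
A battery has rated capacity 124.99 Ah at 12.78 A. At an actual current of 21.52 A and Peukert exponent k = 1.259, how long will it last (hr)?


Step 1: t_rated = C / I_rated = 124.99 / 12.78 = 9.7801 hr
Step 2: ratio = 12.78 / 21.52 = 0.59387
Step 3: ratio^k = 0.59387^1.259 = 0.51889
Step 4: t = t_rated * ratio^k = 9.7801 * 0.51889 = 5.075 hr

5.075 hr


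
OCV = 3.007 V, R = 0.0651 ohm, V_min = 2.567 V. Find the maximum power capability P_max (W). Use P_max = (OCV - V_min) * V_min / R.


P_max = (OCV - V_min) * V_min / R = (3.007 - 2.567) * 2.567 / 0.0651 = 0.44 * 2.567 / 0.0651 = 17.35 W

17.35 W


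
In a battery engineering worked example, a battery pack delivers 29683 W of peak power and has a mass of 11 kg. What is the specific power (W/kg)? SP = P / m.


Specific power = 29683 W / 11 kg = 2698 W/kg

2698 W/kg


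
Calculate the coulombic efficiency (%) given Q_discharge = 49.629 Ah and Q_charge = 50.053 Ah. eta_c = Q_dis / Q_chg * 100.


eta_c = Q_dis / Q_chg * 100 = 49.629 / 50.053 * 100 = 99.15%

99.15%


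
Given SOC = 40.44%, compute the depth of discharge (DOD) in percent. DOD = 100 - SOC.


Complement of SOC: DOD = 100% - 40.44% = 59.56%

59.56%


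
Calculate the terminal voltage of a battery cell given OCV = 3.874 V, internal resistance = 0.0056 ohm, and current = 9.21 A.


V = OCV - I*R = 3.874 - 9.21 * 0.0056 = 3.822 V

3.822 V


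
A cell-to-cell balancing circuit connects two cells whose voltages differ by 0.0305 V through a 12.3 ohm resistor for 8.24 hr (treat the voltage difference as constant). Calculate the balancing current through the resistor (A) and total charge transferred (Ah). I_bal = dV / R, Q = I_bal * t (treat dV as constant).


I_bal = dV / R = 0.0305 / 12.3 = 0.0024797 A
Q = I_bal * t = 0.0024797 * 8.24 = 0.02043 Ah

I=0.0024797 A, Q=0.02043 Ah


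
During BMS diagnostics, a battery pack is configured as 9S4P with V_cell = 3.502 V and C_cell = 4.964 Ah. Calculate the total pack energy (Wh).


V_pack = 9 * 3.502 = 31.518 V
C_pack = 4 * 4.964 = 19.856 Ah
E = V_pack * C_pack = 31.518 * 19.856 = 625.8 Wh

625.8 Wh


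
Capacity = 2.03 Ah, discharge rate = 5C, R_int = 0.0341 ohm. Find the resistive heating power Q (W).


Step 1: I = C_rate * capacity = 5 * 2.03 = 10.15 A
Step 2: Q = I^2 * R = 10.15^2 * 0.0341 = 103.02 * 0.0341 = 3.513 W

3.513 W


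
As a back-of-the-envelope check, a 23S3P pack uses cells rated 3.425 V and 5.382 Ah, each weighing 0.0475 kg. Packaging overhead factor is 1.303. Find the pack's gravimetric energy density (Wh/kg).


Step 1: V_pack = 23 * 3.425 = 78.775 V
Step 2: C_pack = 3 * 5.382 = 16.146 Ah
Step 3: E_pack = V_pack * C_pack = 78.775 * 16.146 = 1271.9 Wh
Step 4: m_pack = 23 * 3 * 0.0475 * 1.303 = 4.2706 kg
Step 5: ED = E_pack / m_pack = 1271.9 / 4.2706 = 297.8 Wh/kg

297.8 Wh/kg


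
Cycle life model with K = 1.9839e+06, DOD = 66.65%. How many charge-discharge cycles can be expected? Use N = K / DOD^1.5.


Step 1: DOD^1.5 = 66.65^1.5 = 544.13
Step 2: N = 1.9839e+06 / 544.13 = 3646 cycles

3646 cycles


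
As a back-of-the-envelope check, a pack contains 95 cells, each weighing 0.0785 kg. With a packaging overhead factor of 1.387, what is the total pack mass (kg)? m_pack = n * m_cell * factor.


m_pack = n * m_cell * overhead = 95 * 0.0785 * 1.387 = 10.34 kg

10.34 kg
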